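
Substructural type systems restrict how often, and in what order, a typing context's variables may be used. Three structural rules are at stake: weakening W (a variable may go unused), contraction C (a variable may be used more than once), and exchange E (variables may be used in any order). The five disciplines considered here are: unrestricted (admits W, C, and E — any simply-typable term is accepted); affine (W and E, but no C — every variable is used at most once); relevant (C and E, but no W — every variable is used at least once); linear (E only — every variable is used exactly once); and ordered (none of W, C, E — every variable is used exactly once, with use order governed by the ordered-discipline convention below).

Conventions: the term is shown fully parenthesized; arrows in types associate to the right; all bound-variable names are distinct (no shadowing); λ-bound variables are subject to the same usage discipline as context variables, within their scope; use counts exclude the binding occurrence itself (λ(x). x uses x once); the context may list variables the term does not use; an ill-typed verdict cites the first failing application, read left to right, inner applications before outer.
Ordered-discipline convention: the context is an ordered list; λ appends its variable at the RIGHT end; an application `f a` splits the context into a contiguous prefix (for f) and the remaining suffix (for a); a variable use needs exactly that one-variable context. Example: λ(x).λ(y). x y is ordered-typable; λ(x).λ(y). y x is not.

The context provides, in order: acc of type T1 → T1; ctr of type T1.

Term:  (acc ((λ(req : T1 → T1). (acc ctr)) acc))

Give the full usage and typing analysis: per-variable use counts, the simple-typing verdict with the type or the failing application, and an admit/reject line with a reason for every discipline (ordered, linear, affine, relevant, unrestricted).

usage: acc: 3, ctr: 1, req [bound]: 0
uses in reading order: acc, acc, ctr, acc
typing: ✓ — T1
ordered: ✗, needs contraction — acc ×3; req never used (weakening)
linear: ✗, needs contraction — acc ×3; req never used (weakening)
affine: ✗, needs contraction — acc ×3
relevant: ✗, req never used (weakening)
unrestricted: ✓, typability at T1 is all that's needed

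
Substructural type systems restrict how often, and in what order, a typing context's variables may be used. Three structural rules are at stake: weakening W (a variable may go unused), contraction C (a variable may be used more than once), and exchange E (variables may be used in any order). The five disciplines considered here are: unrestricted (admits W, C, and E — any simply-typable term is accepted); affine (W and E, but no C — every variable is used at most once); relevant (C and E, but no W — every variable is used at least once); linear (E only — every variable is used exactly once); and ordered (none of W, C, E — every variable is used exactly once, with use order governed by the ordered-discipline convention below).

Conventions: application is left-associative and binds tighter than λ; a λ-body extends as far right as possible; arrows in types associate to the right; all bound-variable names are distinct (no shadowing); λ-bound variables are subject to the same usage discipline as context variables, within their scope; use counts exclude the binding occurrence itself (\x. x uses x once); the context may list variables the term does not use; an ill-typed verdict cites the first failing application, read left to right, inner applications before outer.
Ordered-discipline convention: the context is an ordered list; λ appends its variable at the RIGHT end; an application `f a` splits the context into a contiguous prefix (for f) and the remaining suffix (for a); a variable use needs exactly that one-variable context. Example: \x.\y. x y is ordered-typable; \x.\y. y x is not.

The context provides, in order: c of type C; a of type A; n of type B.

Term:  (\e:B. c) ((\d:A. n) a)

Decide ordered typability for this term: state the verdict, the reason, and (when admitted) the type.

no — unused: e, d — weakening required
usage: c: 1×; a: 1×; n: 1×; e (bound): 0×; d (bound): 0×
use order (left to right): c, n, a
typing: ✓ — C
per-discipline verdicts: ordered ✗ | linear ✗ | affine ✓ | relevant ✗ | unrestricted ✓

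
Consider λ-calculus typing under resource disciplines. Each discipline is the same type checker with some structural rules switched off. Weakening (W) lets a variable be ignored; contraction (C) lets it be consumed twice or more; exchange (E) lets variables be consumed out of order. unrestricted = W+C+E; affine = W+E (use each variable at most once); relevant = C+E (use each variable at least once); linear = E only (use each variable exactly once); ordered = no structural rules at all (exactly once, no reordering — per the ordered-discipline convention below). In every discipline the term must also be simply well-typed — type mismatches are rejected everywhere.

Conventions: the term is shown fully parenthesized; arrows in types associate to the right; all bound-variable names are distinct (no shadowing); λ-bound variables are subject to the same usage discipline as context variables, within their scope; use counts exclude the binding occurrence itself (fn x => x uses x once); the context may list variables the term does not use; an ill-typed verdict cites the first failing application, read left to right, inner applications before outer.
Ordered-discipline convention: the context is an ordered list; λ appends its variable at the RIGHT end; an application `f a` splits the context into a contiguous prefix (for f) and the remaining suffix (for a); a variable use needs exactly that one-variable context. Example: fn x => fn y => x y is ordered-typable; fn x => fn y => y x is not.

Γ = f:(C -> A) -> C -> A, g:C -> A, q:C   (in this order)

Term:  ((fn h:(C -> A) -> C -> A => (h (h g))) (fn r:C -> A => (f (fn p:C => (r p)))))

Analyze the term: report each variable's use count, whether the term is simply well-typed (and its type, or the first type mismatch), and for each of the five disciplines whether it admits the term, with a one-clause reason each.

usage: f: 1×, g: 1×, q: 0×, h [bound]: 2×, r [bound]: 1×, p [bound]: 1×
use order (left to right): h, h, g, f, r, p
typing: well-typed at C -> A
ordered: ✗ — uses contraction: h ×2; q never used (weakening)
linear: ✗ — uses contraction: h ×2; q never used (weakening)
affine: ✗ — uses contraction: h ×2
relevant: ✗ — q never used (weakening)
unrestricted: ✓ — type-checks (C -> A) and nothing is barred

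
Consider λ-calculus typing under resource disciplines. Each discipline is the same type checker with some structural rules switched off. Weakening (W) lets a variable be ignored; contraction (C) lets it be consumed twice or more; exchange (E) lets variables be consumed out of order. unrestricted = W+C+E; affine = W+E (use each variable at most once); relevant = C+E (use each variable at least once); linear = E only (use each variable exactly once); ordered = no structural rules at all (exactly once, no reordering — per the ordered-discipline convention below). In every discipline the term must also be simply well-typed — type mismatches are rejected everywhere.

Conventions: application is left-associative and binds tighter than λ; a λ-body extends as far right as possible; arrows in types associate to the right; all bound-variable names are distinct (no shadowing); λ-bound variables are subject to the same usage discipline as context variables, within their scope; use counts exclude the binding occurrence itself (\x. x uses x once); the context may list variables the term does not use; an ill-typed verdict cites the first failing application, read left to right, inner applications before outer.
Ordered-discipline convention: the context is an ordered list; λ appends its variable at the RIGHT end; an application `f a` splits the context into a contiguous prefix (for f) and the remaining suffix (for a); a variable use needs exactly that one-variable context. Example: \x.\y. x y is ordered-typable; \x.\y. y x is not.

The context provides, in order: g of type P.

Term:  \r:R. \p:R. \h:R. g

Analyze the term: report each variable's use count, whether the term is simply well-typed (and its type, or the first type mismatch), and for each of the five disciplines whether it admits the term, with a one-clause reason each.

usage: g: 1, r [bound]: 0, p [bound]: 0, h [bound]: 0
use order (left to right): g
typing: ✓ — R → R → R → P
ordered: ✗, r, p, h left unused
linear: ✗, r, p, h left unused
affine: ✓, at most one use each (g, r, p, h)
relevant: ✗, r, p, h left unused
unrestricted: ✓, typability at R → R → R → P is all that's needed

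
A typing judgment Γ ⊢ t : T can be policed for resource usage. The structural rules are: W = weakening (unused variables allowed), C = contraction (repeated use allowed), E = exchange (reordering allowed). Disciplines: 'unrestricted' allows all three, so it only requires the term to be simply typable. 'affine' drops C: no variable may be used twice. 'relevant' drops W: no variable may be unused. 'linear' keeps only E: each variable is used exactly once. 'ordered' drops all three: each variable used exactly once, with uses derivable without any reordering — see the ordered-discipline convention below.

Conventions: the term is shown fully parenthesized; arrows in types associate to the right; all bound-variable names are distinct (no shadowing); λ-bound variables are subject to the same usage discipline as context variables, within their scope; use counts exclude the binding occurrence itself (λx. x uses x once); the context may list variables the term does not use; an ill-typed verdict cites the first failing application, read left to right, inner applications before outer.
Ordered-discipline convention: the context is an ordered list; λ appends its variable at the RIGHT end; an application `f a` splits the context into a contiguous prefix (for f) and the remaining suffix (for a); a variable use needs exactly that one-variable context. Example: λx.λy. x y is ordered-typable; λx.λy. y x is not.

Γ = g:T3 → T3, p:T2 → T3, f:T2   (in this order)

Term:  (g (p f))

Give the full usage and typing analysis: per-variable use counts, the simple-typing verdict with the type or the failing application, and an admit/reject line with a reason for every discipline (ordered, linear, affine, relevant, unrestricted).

counts: g: 1×, p: 1×, f: 1×
left-to-right use order: g, p, f
typing: ✓ — T3
ordered ✓ (g, p, f once each; derivable with no W/C/E)
linear ✓ (single use per variable (g, p, f))
affine ✓ (none of g, p, f used more than once)
relevant ✓ (at least one use each (g, p, f))
unrestricted ✓ (simply typable at T3; W, C, E all held)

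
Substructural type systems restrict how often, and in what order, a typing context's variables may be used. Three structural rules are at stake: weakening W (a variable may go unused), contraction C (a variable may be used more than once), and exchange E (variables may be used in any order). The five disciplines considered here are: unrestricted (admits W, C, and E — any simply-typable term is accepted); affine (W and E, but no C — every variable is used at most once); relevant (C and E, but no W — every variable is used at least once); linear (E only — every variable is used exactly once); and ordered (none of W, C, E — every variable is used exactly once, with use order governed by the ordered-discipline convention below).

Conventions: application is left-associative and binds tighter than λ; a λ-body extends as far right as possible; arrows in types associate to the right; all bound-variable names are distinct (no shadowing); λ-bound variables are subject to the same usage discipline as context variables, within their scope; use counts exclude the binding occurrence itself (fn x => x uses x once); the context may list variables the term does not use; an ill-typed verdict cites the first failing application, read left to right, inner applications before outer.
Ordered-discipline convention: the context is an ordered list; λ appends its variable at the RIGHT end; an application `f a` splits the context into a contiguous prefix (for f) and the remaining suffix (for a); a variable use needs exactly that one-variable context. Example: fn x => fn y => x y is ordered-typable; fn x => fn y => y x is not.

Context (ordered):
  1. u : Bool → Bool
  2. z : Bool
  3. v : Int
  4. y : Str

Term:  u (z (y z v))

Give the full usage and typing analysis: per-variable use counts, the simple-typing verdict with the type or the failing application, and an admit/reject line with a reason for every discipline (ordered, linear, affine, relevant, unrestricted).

variable uses: u ×1; z ×2; v ×1; y ×1
use order (left to right): u, z, y, z, v
typing: ill-typed: non-arrow in function slot: Str
ordered ✗ (a type mismatch blocks all five)
linear ✗ (the type mismatch rejects it)
affine ✗ (not simply typable)
relevant ✗ (fails simple typing)
unrestricted ✗ (a type mismatch blocks all five)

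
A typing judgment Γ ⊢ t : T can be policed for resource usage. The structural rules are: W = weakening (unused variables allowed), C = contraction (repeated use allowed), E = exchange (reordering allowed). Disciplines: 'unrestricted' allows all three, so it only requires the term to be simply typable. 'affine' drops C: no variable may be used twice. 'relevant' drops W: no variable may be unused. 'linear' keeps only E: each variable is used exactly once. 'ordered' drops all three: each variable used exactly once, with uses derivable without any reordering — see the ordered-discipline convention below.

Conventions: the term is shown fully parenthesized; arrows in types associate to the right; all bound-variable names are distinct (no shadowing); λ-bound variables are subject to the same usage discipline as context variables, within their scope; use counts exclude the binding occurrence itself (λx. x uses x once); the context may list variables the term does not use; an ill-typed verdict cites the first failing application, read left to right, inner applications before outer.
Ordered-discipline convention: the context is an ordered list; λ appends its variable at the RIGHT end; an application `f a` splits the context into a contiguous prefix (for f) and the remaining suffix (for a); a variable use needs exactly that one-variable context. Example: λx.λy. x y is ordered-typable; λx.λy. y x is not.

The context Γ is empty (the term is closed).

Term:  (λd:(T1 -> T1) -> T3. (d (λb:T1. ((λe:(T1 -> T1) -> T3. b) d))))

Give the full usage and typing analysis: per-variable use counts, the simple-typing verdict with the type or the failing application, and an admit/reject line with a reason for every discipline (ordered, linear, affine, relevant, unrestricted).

use counts: d (λ-bound) ×2, b (λ-bound) ×1, e (λ-bound) ×0
left-to-right use order: d, b, d
typing: the term checks, with type ((T1 -> T1) -> T3) -> T3
ordered: ✗, d ×2 used more than once (contraction); e never used (weakening)
linear: ✗, d ×2 used more than once (contraction); e never used (weakening)
affine: ✗, d ×2 used more than once (contraction)
relevant: ✗, e never used (weakening)
unrestricted: ✓, type-checks (((T1 -> T1) -> T3) -> T3) and nothing is barred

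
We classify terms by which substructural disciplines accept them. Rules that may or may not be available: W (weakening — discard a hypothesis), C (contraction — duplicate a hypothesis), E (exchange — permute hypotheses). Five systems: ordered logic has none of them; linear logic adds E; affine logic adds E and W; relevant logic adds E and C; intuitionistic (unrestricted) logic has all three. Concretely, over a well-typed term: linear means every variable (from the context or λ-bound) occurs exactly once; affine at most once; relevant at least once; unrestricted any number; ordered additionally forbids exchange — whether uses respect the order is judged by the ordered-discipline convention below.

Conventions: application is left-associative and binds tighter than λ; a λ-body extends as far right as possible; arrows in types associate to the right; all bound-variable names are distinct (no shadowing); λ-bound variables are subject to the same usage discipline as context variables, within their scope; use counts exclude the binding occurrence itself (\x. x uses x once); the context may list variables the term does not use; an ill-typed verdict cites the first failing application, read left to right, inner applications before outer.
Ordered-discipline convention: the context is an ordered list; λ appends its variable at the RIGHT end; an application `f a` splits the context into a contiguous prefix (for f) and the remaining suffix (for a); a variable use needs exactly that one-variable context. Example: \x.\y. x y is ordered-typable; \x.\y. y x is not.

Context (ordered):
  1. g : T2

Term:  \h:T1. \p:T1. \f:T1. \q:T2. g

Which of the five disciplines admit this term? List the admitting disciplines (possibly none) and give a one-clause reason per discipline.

admitted in: affine, unrestricted
variable uses: g ×1, h (λ-bound) ×0, p (λ-bound) ×0, f (λ-bound) ×0, q (λ-bound) ×0
uses in reading order: g
typing: ✓ — T1 → T1 → T1 → T2 → T2
ordered ✗ (h, p, f, q left unused)
linear ✗ (h, p, f, q left unused)
affine ✓ (none of g, h, p, f, q used more than once)
relevant ✗ (h, p, f, q left unused)
unrestricted ✓ (well-typed at T1 → T1 → T1 → T2 → T2; no restrictions here)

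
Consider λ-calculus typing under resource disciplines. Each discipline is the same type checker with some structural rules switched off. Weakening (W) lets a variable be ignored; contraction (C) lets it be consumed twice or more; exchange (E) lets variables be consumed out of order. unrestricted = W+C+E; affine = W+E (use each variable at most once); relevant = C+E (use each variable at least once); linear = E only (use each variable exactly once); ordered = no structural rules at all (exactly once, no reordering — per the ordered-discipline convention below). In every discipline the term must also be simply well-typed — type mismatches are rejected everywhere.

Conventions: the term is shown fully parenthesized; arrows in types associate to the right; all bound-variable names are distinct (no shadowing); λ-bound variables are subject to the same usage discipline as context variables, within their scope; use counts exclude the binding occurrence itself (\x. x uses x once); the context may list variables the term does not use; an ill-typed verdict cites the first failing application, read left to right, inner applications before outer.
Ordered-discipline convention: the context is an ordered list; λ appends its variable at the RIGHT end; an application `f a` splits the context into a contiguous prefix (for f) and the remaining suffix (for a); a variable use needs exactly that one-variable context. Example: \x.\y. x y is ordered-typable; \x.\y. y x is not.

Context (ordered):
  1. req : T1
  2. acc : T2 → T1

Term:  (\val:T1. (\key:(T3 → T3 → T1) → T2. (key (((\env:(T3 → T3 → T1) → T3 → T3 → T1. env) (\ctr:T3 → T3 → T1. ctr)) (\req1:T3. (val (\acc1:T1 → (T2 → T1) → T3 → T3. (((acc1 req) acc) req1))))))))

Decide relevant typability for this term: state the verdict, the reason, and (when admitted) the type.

no — not simply typable
usage: req ×1, acc ×1, val (λ-bound) ×1, key (λ-bound) ×1, env (λ-bound) ×1, ctr (λ-bound) ×1, req1 (λ-bound) ×1, acc1 (λ-bound) ×1
use order (left to right): key, env, ctr, val, acc1, req, acc, req1
typing: ill-typed: can't apply a value of type T1
across the five disciplines: ordered ✗ · linear ✗ · affine ✗ · relevant ✗ · unrestricted ✗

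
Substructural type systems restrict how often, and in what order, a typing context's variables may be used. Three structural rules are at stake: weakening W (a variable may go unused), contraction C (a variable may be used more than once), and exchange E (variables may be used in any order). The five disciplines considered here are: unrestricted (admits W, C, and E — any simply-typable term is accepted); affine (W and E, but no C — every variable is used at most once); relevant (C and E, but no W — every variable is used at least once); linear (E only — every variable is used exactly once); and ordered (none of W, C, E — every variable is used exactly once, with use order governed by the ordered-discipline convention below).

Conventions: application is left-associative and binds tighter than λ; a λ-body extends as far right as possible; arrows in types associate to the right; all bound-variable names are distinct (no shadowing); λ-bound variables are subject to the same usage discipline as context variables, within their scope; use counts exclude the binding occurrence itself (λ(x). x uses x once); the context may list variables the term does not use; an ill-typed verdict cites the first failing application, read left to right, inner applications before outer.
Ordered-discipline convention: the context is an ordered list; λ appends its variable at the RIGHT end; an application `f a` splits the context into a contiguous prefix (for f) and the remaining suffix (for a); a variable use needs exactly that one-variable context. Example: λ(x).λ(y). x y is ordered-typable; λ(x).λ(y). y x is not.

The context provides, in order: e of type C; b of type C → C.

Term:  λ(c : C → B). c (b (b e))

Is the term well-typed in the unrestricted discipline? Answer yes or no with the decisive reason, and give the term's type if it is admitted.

yes — well-typed at (C → B) → B; no restrictions here; term : (C → B) → B
variable uses: e: 1×; b: 2×; c [bound]: 1×
left-to-right use order: c, b, b, e
typing: well-typed — term : (C → B) → B
per-discipline verdicts: ordered ✗, linear ✗, affine ✗, relevant ✓, unrestricted ✓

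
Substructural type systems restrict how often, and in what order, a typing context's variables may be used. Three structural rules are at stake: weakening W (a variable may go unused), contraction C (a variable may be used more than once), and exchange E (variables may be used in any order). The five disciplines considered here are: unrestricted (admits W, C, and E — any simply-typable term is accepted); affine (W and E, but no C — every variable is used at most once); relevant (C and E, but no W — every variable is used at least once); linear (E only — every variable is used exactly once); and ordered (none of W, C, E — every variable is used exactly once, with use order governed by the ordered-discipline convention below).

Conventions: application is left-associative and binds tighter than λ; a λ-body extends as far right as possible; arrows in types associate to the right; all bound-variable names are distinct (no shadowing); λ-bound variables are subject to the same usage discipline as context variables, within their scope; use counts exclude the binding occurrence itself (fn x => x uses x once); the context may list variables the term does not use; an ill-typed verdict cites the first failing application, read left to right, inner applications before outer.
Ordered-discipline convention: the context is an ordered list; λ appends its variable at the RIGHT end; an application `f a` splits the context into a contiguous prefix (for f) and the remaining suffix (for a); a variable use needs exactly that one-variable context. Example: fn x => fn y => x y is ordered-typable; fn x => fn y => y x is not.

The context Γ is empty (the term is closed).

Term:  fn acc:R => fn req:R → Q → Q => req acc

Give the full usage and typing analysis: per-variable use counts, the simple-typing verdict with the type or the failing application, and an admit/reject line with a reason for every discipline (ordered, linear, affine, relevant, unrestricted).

counts: acc (bound): 1; req (bound): 1
order of uses: req, acc
typing: well-typed — term : R → (R → Q → Q) → Q → Q
ordered: ✗ — no ordered split (uses run req, acc)
linear: ✓ — acc, req: one use apiece
affine: ✓ — acc, req: no repeats, contraction unneeded
relevant: ✓ — none of acc, req goes unused
unrestricted: ✓ — simply typable at R → (R → Q → Q) → Q → Q; W, C, E all held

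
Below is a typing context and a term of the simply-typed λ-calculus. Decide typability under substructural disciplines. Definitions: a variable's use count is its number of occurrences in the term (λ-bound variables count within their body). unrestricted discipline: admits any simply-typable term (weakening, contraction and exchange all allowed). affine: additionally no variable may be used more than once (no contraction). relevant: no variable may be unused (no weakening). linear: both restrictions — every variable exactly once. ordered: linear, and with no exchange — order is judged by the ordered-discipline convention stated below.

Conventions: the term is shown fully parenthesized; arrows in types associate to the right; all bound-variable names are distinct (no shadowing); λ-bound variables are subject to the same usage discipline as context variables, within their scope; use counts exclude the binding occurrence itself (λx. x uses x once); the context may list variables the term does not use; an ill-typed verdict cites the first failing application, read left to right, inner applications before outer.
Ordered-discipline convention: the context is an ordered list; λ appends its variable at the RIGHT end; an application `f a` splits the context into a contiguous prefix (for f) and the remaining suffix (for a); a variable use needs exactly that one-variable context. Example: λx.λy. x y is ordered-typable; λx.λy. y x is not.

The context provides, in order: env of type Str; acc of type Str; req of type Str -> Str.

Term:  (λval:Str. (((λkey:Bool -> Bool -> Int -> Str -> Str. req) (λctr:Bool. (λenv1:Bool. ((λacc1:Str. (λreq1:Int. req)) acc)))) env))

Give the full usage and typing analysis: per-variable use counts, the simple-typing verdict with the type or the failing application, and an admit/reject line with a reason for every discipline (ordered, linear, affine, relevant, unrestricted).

variable uses: env: 1×; acc: 1×; req: 2×; val (λ-bound): 0×; key (λ-bound): 0×; ctr (λ-bound): 0×; env1 (λ-bound): 0×; acc1 (λ-bound): 0×; req1 (λ-bound): 0×
use order (left to right): req, req, acc, env
typing: the term checks, with type Str -> Str
ordered: ✗, needs contraction — req ×2; needs weakening: val, key, ctr, env1, acc1, req1 unused
linear: ✗, needs contraction — req ×2; needs weakening: val, key, ctr, env1, acc1, req1 unused
affine: ✗, needs contraction — req ×2
relevant: ✗, needs weakening: val, key, ctr, env1, acc1, req1 unused
unrestricted: ✓, typability at Str -> Str is all that's needed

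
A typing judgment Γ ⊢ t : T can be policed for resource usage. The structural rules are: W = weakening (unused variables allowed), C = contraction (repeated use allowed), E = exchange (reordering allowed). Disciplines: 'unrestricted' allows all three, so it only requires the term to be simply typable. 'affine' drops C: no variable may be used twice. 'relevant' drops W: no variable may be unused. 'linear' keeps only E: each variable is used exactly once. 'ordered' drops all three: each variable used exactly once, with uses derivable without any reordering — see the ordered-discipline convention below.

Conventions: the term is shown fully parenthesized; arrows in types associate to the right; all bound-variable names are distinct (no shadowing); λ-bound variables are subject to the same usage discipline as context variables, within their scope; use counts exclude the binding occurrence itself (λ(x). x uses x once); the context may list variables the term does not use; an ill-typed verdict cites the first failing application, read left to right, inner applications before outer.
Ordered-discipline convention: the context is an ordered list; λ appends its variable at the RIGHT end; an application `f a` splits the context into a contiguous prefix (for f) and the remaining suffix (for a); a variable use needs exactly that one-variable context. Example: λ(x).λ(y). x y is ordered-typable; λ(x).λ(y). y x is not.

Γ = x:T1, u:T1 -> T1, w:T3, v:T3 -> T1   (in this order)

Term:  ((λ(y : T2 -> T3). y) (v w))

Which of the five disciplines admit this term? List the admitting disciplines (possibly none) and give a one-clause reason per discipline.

accepted by: none
use counts: x: 0; u: 0; w: 1; v: 1; y [bound]: 1
left-to-right use order: y, v, w
typing: ill-typed: a function awaiting T2 -> T3 gets T1
ordered: ✗ — fails simple typing
linear: ✗ — a type mismatch blocks all five
affine: ✗ — the type mismatch rejects it
relevant: ✗ — not simply typable
unrestricted: ✗ — fails simple typing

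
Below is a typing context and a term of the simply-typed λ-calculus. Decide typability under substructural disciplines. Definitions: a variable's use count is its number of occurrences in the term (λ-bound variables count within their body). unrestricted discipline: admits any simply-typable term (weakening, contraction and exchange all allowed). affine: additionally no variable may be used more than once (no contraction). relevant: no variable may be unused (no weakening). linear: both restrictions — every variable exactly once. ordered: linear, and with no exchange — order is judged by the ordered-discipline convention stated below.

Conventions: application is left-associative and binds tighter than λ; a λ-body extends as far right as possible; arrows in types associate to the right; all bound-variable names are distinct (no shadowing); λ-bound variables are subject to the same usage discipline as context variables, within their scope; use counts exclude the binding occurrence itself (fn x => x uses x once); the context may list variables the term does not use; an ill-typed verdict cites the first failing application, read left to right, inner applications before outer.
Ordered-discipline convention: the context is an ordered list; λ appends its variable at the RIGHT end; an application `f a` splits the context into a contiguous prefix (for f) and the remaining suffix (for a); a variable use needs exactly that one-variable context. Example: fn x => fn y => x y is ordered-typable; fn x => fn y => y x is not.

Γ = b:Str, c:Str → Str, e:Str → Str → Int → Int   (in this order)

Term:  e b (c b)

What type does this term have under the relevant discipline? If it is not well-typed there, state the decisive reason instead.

term : Int → Int
use counts: b=2; c=1; e=1
order of uses: e, b, c, b
typing: well-typed — term : Int → Int
all disciplines: ordered ✗, linear ✗, affine ✗, relevant ✓, unrestricted ✓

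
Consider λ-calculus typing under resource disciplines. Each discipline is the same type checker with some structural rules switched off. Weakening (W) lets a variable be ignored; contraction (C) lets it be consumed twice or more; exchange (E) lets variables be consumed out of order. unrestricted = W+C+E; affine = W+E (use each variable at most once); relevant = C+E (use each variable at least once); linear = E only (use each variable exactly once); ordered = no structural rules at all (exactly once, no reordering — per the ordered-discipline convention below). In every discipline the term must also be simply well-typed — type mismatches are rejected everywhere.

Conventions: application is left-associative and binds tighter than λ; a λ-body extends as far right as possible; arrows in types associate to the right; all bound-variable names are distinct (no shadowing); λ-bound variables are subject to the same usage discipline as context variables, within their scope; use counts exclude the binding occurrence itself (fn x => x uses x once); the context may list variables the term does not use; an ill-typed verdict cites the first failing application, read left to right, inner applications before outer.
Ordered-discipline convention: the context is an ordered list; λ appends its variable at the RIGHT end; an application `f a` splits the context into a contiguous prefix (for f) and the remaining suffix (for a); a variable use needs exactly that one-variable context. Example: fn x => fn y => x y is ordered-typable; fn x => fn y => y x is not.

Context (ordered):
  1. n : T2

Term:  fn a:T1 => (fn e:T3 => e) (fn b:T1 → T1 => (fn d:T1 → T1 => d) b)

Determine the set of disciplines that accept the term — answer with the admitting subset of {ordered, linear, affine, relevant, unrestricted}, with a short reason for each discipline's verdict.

accepted by: none
counts: n ×0, a (bound) ×0, e (bound) ×1, b (bound) ×1, d (bound) ×1
left-to-right use order: e, d, b
typing: ill-typed: argument of type (T1 → T1) → T1 → T1 where T3 is required
ordered: ✗ — fails simple typing
linear: ✗ — a type mismatch blocks all five
affine: ✗ — the type mismatch rejects it
relevant: ✗ — not simply typable
unrestricted: ✗ — fails simple typing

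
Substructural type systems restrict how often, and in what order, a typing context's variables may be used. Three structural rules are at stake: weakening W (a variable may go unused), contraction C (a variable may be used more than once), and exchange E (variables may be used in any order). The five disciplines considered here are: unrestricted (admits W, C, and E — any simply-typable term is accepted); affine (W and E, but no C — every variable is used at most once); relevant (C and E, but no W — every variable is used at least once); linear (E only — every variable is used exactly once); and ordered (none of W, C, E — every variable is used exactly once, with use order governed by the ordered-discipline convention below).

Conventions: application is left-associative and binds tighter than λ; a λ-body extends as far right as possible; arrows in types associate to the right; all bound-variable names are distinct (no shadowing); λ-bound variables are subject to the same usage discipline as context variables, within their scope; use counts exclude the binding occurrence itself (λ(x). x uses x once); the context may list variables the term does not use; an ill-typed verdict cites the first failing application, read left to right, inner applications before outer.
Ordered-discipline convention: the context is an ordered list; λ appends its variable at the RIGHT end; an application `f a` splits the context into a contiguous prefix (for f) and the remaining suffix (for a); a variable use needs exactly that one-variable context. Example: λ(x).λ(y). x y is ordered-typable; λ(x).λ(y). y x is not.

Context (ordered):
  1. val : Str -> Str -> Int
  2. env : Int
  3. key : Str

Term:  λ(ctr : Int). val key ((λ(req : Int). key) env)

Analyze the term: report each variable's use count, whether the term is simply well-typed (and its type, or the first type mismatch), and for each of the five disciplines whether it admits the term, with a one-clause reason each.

variable uses: val: 1×; env: 1×; key: 2×; ctr (bound): 0×; req (bound): 0×
order of uses: val, key, key, env
typing: ✓ — Int -> Int
ordered ✗ (needs contraction — key ×2; needs weakening: ctr, req unused)
linear ✗ (needs contraction — key ×2; needs weakening: ctr, req unused)
affine ✗ (needs contraction — key ×2)
relevant ✗ (needs weakening: ctr, req unused)
unrestricted ✓ (typability at Int -> Int is all that's needed)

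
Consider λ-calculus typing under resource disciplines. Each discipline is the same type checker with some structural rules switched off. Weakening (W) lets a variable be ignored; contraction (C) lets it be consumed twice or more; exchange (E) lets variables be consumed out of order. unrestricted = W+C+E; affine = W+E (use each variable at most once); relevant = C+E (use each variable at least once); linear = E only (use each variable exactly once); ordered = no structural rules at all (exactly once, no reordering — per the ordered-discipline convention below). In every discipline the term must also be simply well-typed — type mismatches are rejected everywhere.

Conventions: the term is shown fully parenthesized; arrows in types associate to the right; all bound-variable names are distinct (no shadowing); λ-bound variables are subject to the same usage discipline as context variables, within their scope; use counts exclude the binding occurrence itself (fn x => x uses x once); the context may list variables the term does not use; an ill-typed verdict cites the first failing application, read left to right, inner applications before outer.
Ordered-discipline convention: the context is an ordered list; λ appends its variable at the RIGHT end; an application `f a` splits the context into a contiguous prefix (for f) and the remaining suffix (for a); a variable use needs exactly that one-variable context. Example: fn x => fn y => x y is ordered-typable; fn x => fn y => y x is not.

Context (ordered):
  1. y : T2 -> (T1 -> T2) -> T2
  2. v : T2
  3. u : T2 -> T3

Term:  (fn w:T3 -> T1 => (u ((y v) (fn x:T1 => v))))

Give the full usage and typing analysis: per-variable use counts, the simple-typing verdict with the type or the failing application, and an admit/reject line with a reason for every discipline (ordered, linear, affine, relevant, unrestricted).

variable uses: y ×1, v ×2, u ×1, w (λ-bound) ×0, x (λ-bound) ×0
left-to-right use order: u, y, v, v
typing: the term checks, with type (T3 -> T1) -> T3
ordered: ✗ — repeated use of v ×2; needs weakening: w, x unused
linear: ✗ — repeated use of v ×2; needs weakening: w, x unused
affine: ✗ — repeated use of v ×2
relevant: ✗ — needs weakening: w, x unused
unrestricted: ✓ — simply typable at (T3 -> T1) -> T3; W, C, E all held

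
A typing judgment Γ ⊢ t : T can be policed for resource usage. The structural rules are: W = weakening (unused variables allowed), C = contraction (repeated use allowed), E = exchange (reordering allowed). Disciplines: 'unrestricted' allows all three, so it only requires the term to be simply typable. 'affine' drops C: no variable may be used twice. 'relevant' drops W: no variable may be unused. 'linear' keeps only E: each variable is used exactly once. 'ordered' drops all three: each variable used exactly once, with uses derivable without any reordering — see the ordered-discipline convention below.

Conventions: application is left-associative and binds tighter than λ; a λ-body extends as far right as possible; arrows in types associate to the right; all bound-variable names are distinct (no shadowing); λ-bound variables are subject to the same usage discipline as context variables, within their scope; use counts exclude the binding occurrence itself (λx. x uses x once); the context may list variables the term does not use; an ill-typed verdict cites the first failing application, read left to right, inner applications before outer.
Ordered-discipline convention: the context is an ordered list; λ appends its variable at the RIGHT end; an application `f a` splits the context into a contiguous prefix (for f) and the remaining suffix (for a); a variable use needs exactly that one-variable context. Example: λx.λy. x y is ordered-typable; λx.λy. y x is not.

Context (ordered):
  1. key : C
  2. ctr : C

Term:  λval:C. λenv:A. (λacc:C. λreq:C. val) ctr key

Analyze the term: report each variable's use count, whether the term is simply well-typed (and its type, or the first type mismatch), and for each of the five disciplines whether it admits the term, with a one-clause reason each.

variable uses: key: 1; ctr: 1; val (λ-bound): 1; env (λ-bound): 0; acc (λ-bound): 0; req (λ-bound): 0
order of uses: val, ctr, key
typing: ✓ — C -> A -> C
ordered: ✗ — unused: env, acc, req — weakening required
linear: ✗ — unused: env, acc, req — weakening required
affine: ✓ — none of key, ctr, val, env, acc, req used more than once
relevant: ✗ — unused: env, acc, req — weakening required
unrestricted: ✓ — typability at C -> A -> C is all that's needed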